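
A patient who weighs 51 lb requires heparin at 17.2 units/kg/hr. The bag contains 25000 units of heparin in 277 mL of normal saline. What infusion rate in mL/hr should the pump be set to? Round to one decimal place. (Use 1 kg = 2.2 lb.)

4.4 mL/hr

Weight = 51 lb ÷ 2.2 lb/kg = 23.18182 kg
Dose = 17.2 units/kg/hr × 23.18182 kg = 398.7273 units/hr
Concentration = 25000 units ÷ 277 mL = 90.25271 units/mL
Rate = 398.7273 units/hr ÷ 90.25271 units/mL = 4.417898 mL/hr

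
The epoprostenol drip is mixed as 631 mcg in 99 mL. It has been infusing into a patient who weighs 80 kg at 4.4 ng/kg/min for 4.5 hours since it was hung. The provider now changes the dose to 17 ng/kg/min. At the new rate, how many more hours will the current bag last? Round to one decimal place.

Initial rate:
Dose = 4.4 ng/kg/min × 80 kg = 352 ng/min
352 ng/min × 60 min/hr = 21120 ng/hr
Concentration = 631 mcg ÷ 99 mL = 6.373737 mcg/mL = 6373.737 ng/mL
Rate = 21120 ng/hr ÷ 6373.737 ng/mL = 3.313597 mL/hr
Volume infused so far = 3.313597 mL/hr × 4.5 hr = 14.91119 mL
Volume remaining = 99 − 14.91119 = 84.08881 mL
New rate:
Dose = 17 ng/kg/min × 80 kg = 1360 ng/min
1360 ng/min × 60 min/hr = 81600 ng/hr
Rate = 81600 ng/hr ÷ 6373.737 ng/mL = 12.80254 mL/hr
Time remaining = 84.08881 mL ÷ 12.80254 mL/hr = 6.568137 hr

6.6 hours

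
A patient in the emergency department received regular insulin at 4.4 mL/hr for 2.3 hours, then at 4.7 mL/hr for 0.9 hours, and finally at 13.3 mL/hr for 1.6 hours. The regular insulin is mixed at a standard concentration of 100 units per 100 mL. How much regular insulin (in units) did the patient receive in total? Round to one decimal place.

35.6 units

Concentration = 100 units ÷ 100 mL = 1 units/mL
Stage 1: 4.4 mL/hr × 2.3 hr = 10.12 mL → 10.12 mL × 1 units/mL = 10.12 units
Stage 2: 4.7 mL/hr × 0.9 hr = 4.23 mL → 4.23 mL × 1 units/mL = 4.23 units
Stage 3: 13.3 mL/hr × 1.6 hr = 21.28 mL → 21.28 mL × 1 units/mL = 21.28 units
Total = 10.12 + 4.23 + 21.28 = 35.63 units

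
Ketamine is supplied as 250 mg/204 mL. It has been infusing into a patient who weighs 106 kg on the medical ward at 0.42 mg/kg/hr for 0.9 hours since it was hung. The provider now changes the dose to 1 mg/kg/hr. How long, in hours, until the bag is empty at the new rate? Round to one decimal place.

2.0 hours

Initial rate:
Dose = 0.42 mg/kg/hr × 106 kg = 44.52 mg/hr
Concentration = 250 mg ÷ 204 mL = 1.22549 mg/mL
Rate = 44.52 mg/hr ÷ 1.22549 mg/mL = 36.32832 mL/hr
Volume infused so far = 36.32832 mL/hr × 0.9 hr = 32.69549 mL
Volume remaining = 204 − 32.69549 = 171.3045 mL
New rate:
Dose = 1 mg/kg/hr × 106 kg = 106 mg/hr
Rate = 106 mg/hr ÷ 1.22549 mg/mL = 86.496 mL/hr
Time remaining = 171.3045 mL ÷ 86.496 mL/hr = 1.980491 hr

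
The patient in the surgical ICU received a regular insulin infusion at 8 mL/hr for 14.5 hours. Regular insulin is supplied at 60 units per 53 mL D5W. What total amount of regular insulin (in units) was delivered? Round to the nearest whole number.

Concentration = 60 units ÷ 53 mL = 1.132075 units/mL
Drug rate = 8 mL/hr × 1.132075 units/mL = 9.056604 units/hr
Total = 9.056604 units/hr × 14.5 hr = 131.3208 units

131 units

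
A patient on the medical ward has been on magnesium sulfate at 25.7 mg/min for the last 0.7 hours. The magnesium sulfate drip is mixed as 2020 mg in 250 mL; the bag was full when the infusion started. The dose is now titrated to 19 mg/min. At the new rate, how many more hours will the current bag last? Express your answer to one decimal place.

Initial rate:
25.7 mg/min × 60 min/hr = 1542 mg/hr
Concentration = 2020 mg ÷ 250 mL = 8.08 mg/mL
Rate = 1542 mg/hr ÷ 8.08 mg/mL = 190.8416 mL/hr
Volume infused so far = 190.8416 mL/hr × 0.7 hr = 133.5891 mL
Volume remaining = 250 − 133.5891 = 116.4109 mL
New rate:
19 mg/min × 60 min/hr = 1140 mg/hr
Rate = 1140 mg/hr ÷ 8.08 mg/mL = 141.0891 mL/hr
Time remaining = 116.4109 mL ÷ 141.0891 mL/hr = 0.8250877 hr

0.8 hours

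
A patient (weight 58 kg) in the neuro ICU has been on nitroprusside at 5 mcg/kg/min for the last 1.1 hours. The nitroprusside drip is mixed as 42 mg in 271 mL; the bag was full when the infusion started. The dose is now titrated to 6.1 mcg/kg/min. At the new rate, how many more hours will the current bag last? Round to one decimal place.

Initial rate:
Dose = 5 mcg/kg/min × 58 kg = 290 mcg/min
290 mcg/min × 60 min/hr = 17400 mcg/hr
Concentration = 42 mg ÷ 271 mL = 0.1549815 mg/mL = 154.9815 mcg/mL
Rate = 17400 mcg/hr ÷ 154.9815 mcg/mL = 112.2714 mL/hr
Volume infused so far = 112.2714 mL/hr × 1.1 hr = 123.4986 mL
Volume remaining = 271 − 123.4986 = 147.5014 mL
New rate:
Dose = 6.1 mcg/kg/min × 58 kg = 353.8 mcg/min
353.8 mcg/min × 60 min/hr = 21228 mcg/hr
Rate = 21228 mcg/hr ÷ 154.9815 mcg/mL = 136.9711 mL/hr
Time remaining = 147.5014 mL ÷ 136.9711 mL/hr = 1.07688 hr

1.1 hours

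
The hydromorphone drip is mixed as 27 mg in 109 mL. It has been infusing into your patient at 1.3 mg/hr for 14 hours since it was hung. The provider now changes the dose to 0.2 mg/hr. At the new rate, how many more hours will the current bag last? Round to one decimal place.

44.0 hours

Initial rate:
Concentration = 27 mg ÷ 109 mL = 0.2477064 mg/mL
Rate = 1.3 mg/hr ÷ 0.2477064 mg/mL = 5.248148 mL/hr
Volume infused so far = 5.248148 mL/hr × 14 hr = 73.47407 mL
Volume remaining = 109 − 73.47407 = 35.52593 mL
New rate:
Rate = 0.2 mg/hr ÷ 0.2477064 mg/mL = 0.8074074 mL/hr
Time remaining = 35.52593 mL ÷ 0.8074074 mL/hr = 44 hr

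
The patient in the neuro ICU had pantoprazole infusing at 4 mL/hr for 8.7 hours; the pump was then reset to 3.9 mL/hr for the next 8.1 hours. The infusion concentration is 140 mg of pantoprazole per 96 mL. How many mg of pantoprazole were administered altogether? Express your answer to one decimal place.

96.8 mg

Concentration = 140 mg ÷ 96 mL = 1.458333 mg/mL
Stage 1: 4 mL/hr × 8.7 hr = 34.8 mL → 34.8 mL × 1.458333 mg/mL = 50.75 mg
Stage 2: 3.9 mL/hr × 8.1 hr = 31.59 mL → 31.59 mL × 1.458333 mg/mL = 46.06875 mg
Total = 50.75 + 46.06875 = 96.81875 mg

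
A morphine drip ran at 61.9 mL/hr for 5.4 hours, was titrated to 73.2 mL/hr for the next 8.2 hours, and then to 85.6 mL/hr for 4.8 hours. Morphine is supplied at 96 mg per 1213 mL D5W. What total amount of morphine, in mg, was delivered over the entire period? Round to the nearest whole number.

Concentration = 96 mg ÷ 1213 mL = 0.07914262 mg/mL
Stage 1: 61.9 mL/hr × 5.4 hr = 334.26 mL → 334.26 mL × 0.07914262 mg/mL = 26.45421 mg
Stage 2: 73.2 mL/hr × 8.2 hr = 600.24 mL → 600.24 mL × 0.07914262 mg/mL = 47.50457 mg
Stage 3: 85.6 mL/hr × 4.8 hr = 410.88 mL → 410.88 mL × 0.07914262 mg/mL = 32.51812 mg
Total = 26.45421 + 47.50457 + 32.51812 = 106.4769 mg

106 mg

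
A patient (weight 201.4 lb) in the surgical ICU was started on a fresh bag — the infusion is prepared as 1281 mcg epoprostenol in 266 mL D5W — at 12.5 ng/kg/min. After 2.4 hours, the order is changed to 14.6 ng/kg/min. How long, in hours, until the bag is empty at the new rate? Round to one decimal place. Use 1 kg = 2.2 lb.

13.9 hours

Initial rate:
Weight = 201.4 lb ÷ 2.2 lb/kg = 91.54545 kg
Dose = 12.5 ng/kg/min × 91.54545 kg = 1144.318 ng/min
1144.318 ng/min × 60 min/hr = 68659.09 ng/hr
Concentration = 1281 mcg ÷ 266 mL = 4.815789 mcg/mL = 4815.789 ng/mL
Rate = 68659.09 ng/hr ÷ 4815.789 ng/mL = 14.25708 mL/hr
Volume infused so far = 14.25708 mL/hr × 2.4 hr = 34.21699 mL
Volume remaining = 266 − 34.21699 = 231.783 mL
New rate:
Dose = 14.6 ng/kg/min × 91.54545 kg = 1336.564 ng/min
1336.564 ng/min × 60 min/hr = 80193.82 ng/hr
Rate = 80193.82 ng/hr ÷ 4815.789 ng/mL = 16.65227 mL/hr
Time remaining = 231.783 mL ÷ 16.65227 mL/hr = 13.91901 hr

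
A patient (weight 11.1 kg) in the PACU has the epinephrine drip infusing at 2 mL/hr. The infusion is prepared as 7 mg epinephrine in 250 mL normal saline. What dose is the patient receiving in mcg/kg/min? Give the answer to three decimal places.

0.084 mcg/kg/min

Concentration = 7 mg ÷ 250 mL = 0.028 mg/mL = 28 mcg/mL
Drug rate = 2 mL/hr × 28 mcg/mL = 56 mcg/hr
56 mcg/hr ÷ 60 min/hr = 0.9333333 mcg/min
0.9333333 mcg/min ÷ 11.1 kg = 0.08408408 mcg/kg/min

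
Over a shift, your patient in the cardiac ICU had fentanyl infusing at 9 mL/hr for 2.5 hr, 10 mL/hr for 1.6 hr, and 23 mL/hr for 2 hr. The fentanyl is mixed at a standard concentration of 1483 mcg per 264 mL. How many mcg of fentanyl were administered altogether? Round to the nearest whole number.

Concentration = 1483 mcg ÷ 264 mL = 5.617424 mcg/mL
Stage 1: 9 mL/hr × 2.5 hr = 22.5 mL → 22.5 mL × 5.617424 mcg/mL = 126.392 mcg
Stage 2: 10 mL/hr × 1.6 hr = 16 mL → 16 mL × 5.617424 mcg/mL = 89.87879 mcg
Stage 3: 23 mL/hr × 2 hr = 46 mL → 46 mL × 5.617424 mcg/mL = 258.4015 mcg
Total = 126.392 + 89.87879 + 258.4015 = 474.6723 mcg

475 mcg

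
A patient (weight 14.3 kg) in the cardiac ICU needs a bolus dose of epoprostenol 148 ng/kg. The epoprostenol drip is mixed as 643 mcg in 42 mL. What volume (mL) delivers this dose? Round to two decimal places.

Dose = 148 ng/kg × 14.3 kg = 2116.4 ng
Concentration = 643 mcg ÷ 42 mL = 15.30952 mcg/mL = 15309.52 ng/mL
Volume = 2116.4 ng ÷ 15309.52 ng/mL = 0.1382407 mL

0.14 mL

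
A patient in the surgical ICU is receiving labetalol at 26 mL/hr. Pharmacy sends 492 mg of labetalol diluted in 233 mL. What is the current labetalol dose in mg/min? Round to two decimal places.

Concentration = 492 mg ÷ 233 mL = 2.111588 mg/mL
Drug rate = 26 mL/hr × 2.111588 mg/mL = 54.90129 mg/hr
54.90129 mg/hr ÷ 60 min/hr = 0.9150215 mg/min

0.92 mg/min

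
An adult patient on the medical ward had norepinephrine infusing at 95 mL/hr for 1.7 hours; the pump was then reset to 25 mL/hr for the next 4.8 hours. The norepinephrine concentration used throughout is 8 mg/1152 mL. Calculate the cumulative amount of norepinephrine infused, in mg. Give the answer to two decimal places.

Concentration = 8 mg ÷ 1152 mL = 0.006944444 mg/mL
Stage 1: 95 mL/hr × 1.7 hr = 161.5 mL → 161.5 mL × 0.006944444 mg/mL = 1.121528 mg
Stage 2: 25 mL/hr × 4.8 hr = 120 mL → 120 mL × 0.006944444 mg/mL = 0.8333333 mg
Total = 1.121528 + 0.8333333 = 1.954861 mg

1.95 mg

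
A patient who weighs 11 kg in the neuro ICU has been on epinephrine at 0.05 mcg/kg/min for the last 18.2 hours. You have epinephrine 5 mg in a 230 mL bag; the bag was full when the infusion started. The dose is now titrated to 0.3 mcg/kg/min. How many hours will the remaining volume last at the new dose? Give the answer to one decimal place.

22.2 hours

Initial rate:
Dose = 0.05 mcg/kg/min × 11 kg = 0.55 mcg/min
0.55 mcg/min × 60 min/hr = 33 mcg/hr
Concentration = 5 mg ÷ 230 mL = 0.02173913 mg/mL = 21.73913 mcg/mL
Rate = 33 mcg/hr ÷ 21.73913 mcg/mL = 1.518 mL/hr
Volume infused so far = 1.518 mL/hr × 18.2 hr = 27.6276 mL
Volume remaining = 230 − 27.6276 = 202.3724 mL
New rate:
Dose = 0.3 mcg/kg/min × 11 kg = 3.3 mcg/min
3.3 mcg/min × 60 min/hr = 198 mcg/hr
Rate = 198 mcg/hr ÷ 21.73913 mcg/mL = 9.108 mL/hr
Time remaining = 202.3724 mL ÷ 9.108 mL/hr = 22.21919 hr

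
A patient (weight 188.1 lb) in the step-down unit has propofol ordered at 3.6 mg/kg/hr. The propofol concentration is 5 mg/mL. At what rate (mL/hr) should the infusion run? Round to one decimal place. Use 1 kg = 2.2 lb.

61.6 mL/hr

Weight = 188.1 lb ÷ 2.2 lb/kg = 85.5 kg
Dose = 3.6 mg/kg/hr × 85.5 kg = 307.8 mg/hr
Rate = 307.8 mg/hr ÷ 5 mg/mL = 61.56 mL/hr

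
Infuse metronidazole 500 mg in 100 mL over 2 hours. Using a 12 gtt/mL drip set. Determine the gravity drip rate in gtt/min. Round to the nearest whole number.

100 mL ÷ (2 hr × 60 = 120 min) = 0.8333333 mL/min
0.8333333 mL/min × 12 gtt/mL = 10 gtt/min

10 gtt/min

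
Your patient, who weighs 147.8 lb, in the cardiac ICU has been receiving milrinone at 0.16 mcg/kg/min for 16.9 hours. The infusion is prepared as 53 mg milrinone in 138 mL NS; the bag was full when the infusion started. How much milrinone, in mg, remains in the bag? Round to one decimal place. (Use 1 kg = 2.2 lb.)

Weight = 147.8 lb ÷ 2.2 lb/kg = 67.18182 kg
Dose = 0.16 mcg/kg/min × 67.18182 kg = 10.74909 mcg/min
10.74909 mcg/min × 60 min/hr = 644.9455 mcg/hr
Concentration = 53 mg ÷ 138 mL = 0.384058 mg/mL = 384.058 mcg/mL
Rate = 644.9455 mcg/hr ÷ 384.058 mcg/mL = 1.679292 mL/hr
Volume infused = 1.679292 mL/hr × 16.9 hr = 28.38003 mL
Volume remaining = 138 − 28.38003 = 109.62 mL
Drug remaining = 109.62 mL × 384.058 mcg/mL = 42100.42 mcg = 42.10042 mg

42.1 mg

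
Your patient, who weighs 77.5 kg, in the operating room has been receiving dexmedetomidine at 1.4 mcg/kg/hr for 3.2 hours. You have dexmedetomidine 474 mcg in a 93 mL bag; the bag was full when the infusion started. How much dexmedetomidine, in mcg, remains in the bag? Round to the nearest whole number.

Dose = 1.4 mcg/kg/hr × 77.5 kg = 108.5 mcg/hr
Concentration = 474 mcg ÷ 93 mL = 5.096774 mcg/mL
Rate = 108.5 mcg/hr ÷ 5.096774 mcg/mL = 21.28797 mL/hr
Volume infused = 21.28797 mL/hr × 3.2 hr = 68.12152 mL
Volume remaining = 93 − 68.12152 = 24.87848 mL
Drug remaining = 24.87848 mL × 5.096774 mcg/mL = 126.8 mcg

127 mcg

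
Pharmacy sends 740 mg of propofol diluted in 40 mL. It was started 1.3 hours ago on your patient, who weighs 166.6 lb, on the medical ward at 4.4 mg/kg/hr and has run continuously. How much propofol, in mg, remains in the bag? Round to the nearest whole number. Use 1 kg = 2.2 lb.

307 mg

Weight = 166.6 lb ÷ 2.2 lb/kg = 75.72727 kg
Dose = 4.4 mg/kg/hr × 75.72727 kg = 333.2 mg/hr
Concentration = 740 mg ÷ 40 mL = 18.5 mg/mL
Rate = 333.2 mg/hr ÷ 18.5 mg/mL = 18.01081 mL/hr
Volume infused = 18.01081 mL/hr × 1.3 hr = 23.41405 mL
Volume remaining = 40 − 23.41405 = 16.58595 mL
Drug remaining = 16.58595 mL × 18.5 mg/mL = 306.84 mg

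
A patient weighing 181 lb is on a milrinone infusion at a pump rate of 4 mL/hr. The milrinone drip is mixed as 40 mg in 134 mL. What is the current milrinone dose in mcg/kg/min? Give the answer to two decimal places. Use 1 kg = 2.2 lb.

Weight = 181 lb ÷ 2.2 lb/kg = 82.27273 kg
Concentration = 40 mg ÷ 134 mL = 0.2985075 mg/mL = 298.5075 mcg/mL
Drug rate = 4 mL/hr × 298.5075 mcg/mL = 1194.03 mcg/hr
1194.03 mcg/hr ÷ 60 min/hr = 19.9005 mcg/min
19.9005 mcg/min ÷ 82.27273 kg = 0.2418845 mcg/kg/min

0.24 mcg/kg/min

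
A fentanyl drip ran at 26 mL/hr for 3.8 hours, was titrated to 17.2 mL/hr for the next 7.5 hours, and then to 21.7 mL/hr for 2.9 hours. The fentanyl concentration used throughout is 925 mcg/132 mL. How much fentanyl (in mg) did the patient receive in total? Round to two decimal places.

2.04 mg

Concentration = 925 mcg ÷ 132 mL = 7.007576 mcg/mL
Stage 1: 26 mL/hr × 3.8 hr = 98.8 mL → 98.8 mL × 7.007576 mcg/mL = 692.3485 mcg
Stage 2: 17.2 mL/hr × 7.5 hr = 129 mL → 129 mL × 7.007576 mcg/mL = 903.9773 mcg
Stage 3: 21.7 mL/hr × 2.9 hr = 62.93 mL → 62.93 mL × 7.007576 mcg/mL = 440.9867 mcg
Total = 692.3485 + 903.9773 + 440.9867 = 2037.313 mcg = 2.037313 mg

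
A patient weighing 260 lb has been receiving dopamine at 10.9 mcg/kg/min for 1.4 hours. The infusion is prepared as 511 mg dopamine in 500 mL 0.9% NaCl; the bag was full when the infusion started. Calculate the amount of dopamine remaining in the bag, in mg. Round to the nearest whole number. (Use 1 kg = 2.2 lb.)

403 mg

Weight = 260 lb ÷ 2.2 lb/kg = 118.1818 kg
Dose = 10.9 mcg/kg/min × 118.1818 kg = 1288.182 mcg/min
1288.182 mcg/min × 60 min/hr = 77290.91 mcg/hr
Concentration = 511 mg ÷ 500 mL = 1.022 mg/mL = 1022 mcg/mL
Rate = 77290.91 mcg/hr ÷ 1022 mcg/mL = 75.62711 mL/hr
Volume infused = 75.62711 mL/hr × 1.4 hr = 105.878 mL
Volume remaining = 500 − 105.878 = 394.122 mL
Drug remaining = 394.122 mL × 1022 mcg/mL = 402792.7 mcg = 402.7927 mg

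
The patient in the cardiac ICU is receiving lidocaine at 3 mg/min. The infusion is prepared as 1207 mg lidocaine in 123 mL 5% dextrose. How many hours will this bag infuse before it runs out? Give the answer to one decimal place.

3 mg/min × 60 min/hr = 180 mg/hr
Concentration = 1207 mg ÷ 123 mL = 9.813008 mg/mL
Rate = 180 mg/hr ÷ 9.813008 mg/mL = 18.343 mL/hr
Duration = 123 mL ÷ 18.343 mL/hr = 6.705556 hr

6.7 hours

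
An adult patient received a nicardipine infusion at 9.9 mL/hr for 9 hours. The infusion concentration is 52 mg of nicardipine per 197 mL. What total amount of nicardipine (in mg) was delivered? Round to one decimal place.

Concentration = 52 mg ÷ 197 mL = 0.2639594 mg/mL
Drug rate = 9.9 mL/hr × 0.2639594 mg/mL = 2.613198 mg/hr
Total = 2.613198 mg/hr × 9 hr = 23.51878 mg

23.5 mg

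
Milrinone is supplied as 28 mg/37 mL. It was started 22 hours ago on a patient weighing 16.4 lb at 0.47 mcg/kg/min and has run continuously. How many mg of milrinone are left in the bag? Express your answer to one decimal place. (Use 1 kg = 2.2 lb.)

23.4 mg

Weight = 16.4 lb ÷ 2.2 lb/kg = 7.454545 kg
Dose = 0.47 mcg/kg/min × 7.454545 kg = 3.503636 mcg/min
3.503636 mcg/min × 60 min/hr = 210.2182 mcg/hr
Concentration = 28 mg ÷ 37 mL = 0.7567568 mg/mL = 756.7568 mcg/mL
Rate = 210.2182 mcg/hr ÷ 756.7568 mcg/mL = 0.2777883 mL/hr
Volume infused = 0.2777883 mL/hr × 22 hr = 6.111343 mL
Volume remaining = 37 − 6.111343 = 30.88866 mL
Drug remaining = 30.88866 mL × 756.7568 mcg/mL = 23375.2 mcg = 23.3752 mg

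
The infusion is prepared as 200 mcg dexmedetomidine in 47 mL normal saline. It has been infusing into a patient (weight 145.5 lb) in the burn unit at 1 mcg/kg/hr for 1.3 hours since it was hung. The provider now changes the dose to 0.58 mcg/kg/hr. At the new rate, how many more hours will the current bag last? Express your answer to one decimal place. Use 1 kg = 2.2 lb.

3.0 hours

Initial rate:
Weight = 145.5 lb ÷ 2.2 lb/kg = 66.13636 kg
Dose = 1 mcg/kg/hr × 66.13636 kg = 66.13636 mcg/hr
Concentration = 200 mcg ÷ 47 mL = 4.255319 mcg/mL
Rate = 66.13636 mcg/hr ÷ 4.255319 mcg/mL = 15.54205 mL/hr
Volume infused so far = 15.54205 mL/hr × 1.3 hr = 20.20466 mL
Volume remaining = 47 − 20.20466 = 26.79534 mL
New rate:
Dose = 0.58 mcg/kg/hr × 66.13636 kg = 38.35909 mcg/hr
Rate = 38.35909 mcg/hr ÷ 4.255319 mcg/mL = 9.014386 mL/hr
Time remaining = 26.79534 mL ÷ 9.014386 mL/hr = 2.972509 hr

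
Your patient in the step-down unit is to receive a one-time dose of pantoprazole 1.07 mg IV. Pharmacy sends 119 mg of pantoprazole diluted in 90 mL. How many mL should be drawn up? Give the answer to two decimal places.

0.81 mL

Concentration = 119 mg ÷ 90 mL = 1.322222 mg/mL
Volume = 1.07 mg ÷ 1.322222 mg/mL = 0.8092437 mL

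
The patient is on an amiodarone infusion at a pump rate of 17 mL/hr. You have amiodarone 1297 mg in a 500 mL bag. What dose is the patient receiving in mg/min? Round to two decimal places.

Concentration = 1297 mg ÷ 500 mL = 2.594 mg/mL
Drug rate = 17 mL/hr × 2.594 mg/mL = 44.098 mg/hr
44.098 mg/hr ÷ 60 min/hr = 0.7349667 mg/min

0.73 mg/min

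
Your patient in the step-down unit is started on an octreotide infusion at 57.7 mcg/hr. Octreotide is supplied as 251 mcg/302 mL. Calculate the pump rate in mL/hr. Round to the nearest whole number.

Concentration = 251 mcg ÷ 302 mL = 0.8311258 mcg/mL
Rate = 57.7 mcg/hr ÷ 0.8311258 mcg/mL = 69.4239 mL/hr

69 mL/hr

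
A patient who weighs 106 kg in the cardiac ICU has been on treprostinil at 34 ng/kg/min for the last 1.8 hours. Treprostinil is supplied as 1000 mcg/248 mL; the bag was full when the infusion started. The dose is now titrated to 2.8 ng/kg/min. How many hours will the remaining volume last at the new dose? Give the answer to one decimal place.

34.3 hours

Initial rate:
Dose = 34 ng/kg/min × 106 kg = 3604 ng/min
3604 ng/min × 60 min/hr = 216240 ng/hr
Concentration = 1000 mcg ÷ 248 mL = 4.032258 mcg/mL = 4032.258 ng/mL
Rate = 216240 ng/hr ÷ 4032.258 ng/mL = 53.62752 mL/hr
Volume infused so far = 53.62752 mL/hr × 1.8 hr = 96.52954 mL
Volume remaining = 248 − 96.52954 = 151.4705 mL
New rate:
Dose = 2.8 ng/kg/min × 106 kg = 296.8 ng/min
296.8 ng/min × 60 min/hr = 17808 ng/hr
Rate = 17808 ng/hr ÷ 4032.258 ng/mL = 4.416384 mL/hr
Time remaining = 151.4705 mL ÷ 4.416384 mL/hr = 34.29739 hr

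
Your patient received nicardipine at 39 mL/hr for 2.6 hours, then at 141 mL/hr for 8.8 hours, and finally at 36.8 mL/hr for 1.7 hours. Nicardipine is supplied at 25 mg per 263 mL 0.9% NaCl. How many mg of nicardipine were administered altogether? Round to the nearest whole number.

134 mg

Concentration = 25 mg ÷ 263 mL = 0.09505703 mg/mL
Stage 1: 39 mL/hr × 2.6 hr = 101.4 mL → 101.4 mL × 0.09505703 mg/mL = 9.638783 mg
Stage 2: 141 mL/hr × 8.8 hr = 1240.8 mL → 1240.8 mL × 0.09505703 mg/mL = 117.9468 mg
Stage 3: 36.8 mL/hr × 1.7 hr = 62.56 mL → 62.56 mL × 0.09505703 mg/mL = 5.946768 mg
Total = 9.638783 + 117.9468 + 5.946768 = 133.5323 mg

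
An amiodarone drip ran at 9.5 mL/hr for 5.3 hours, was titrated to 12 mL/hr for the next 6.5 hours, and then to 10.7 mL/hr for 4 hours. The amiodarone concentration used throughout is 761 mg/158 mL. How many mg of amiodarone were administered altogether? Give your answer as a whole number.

824 mg

Concentration = 761 mg ÷ 158 mL = 4.816456 mg/mL
Stage 1: 9.5 mL/hr × 5.3 hr = 50.35 mL → 50.35 mL × 4.816456 mg/mL = 242.5085 mg
Stage 2: 12 mL/hr × 6.5 hr = 78 mL → 78 mL × 4.816456 mg/mL = 375.6835 mg
Stage 3: 10.7 mL/hr × 4 hr = 42.8 mL → 42.8 mL × 4.816456 mg/mL = 206.1443 mg
Total = 242.5085 + 375.6835 + 206.1443 = 824.3364 mg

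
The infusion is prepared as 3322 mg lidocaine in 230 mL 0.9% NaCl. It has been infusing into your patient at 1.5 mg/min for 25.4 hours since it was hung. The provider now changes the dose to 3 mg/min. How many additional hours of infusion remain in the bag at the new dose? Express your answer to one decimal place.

Initial rate:
1.5 mg/min × 60 min/hr = 90 mg/hr
Concentration = 3322 mg ÷ 230 mL = 14.44348 mg/mL
Rate = 90 mg/hr ÷ 14.44348 mg/mL = 6.231186 mL/hr
Volume infused so far = 6.231186 mL/hr × 25.4 hr = 158.2721 mL
Volume remaining = 230 − 158.2721 = 71.72787 mL
New rate:
3 mg/min × 60 min/hr = 180 mg/hr
Rate = 180 mg/hr ÷ 14.44348 mg/mL = 12.46237 mL/hr
Time remaining = 71.72787 mL ÷ 12.46237 mL/hr = 5.755556 hr

5.8 hours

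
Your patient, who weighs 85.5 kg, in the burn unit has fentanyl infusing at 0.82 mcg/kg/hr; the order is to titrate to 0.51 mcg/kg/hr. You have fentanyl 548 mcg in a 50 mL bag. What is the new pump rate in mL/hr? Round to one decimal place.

Dose = 0.51 mcg/kg/hr × 85.5 kg = 43.605 mcg/hr
Concentration = 548 mcg ÷ 50 mL = 10.96 mcg/mL
Rate = 43.605 mcg/hr ÷ 10.96 mcg/mL = 3.978558 mL/hr

4.0 mL/hr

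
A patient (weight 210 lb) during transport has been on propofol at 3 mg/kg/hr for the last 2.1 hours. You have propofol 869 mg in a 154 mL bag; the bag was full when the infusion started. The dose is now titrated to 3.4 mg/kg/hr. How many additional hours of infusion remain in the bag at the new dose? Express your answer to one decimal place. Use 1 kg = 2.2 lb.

0.8 hours

Initial rate:
Weight = 210 lb ÷ 2.2 lb/kg = 95.45455 kg
Dose = 3 mg/kg/hr × 95.45455 kg = 286.3636 mg/hr
Concentration = 869 mg ÷ 154 mL = 5.642857 mg/mL
Rate = 286.3636 mg/hr ÷ 5.642857 mg/mL = 50.74799 mL/hr
Volume infused so far = 50.74799 mL/hr × 2.1 hr = 106.5708 mL
Volume remaining = 154 − 106.5708 = 47.42923 mL
New rate:
Dose = 3.4 mg/kg/hr × 95.45455 kg = 324.5455 mg/hr
Rate = 324.5455 mg/hr ÷ 5.642857 mg/mL = 57.51438 mL/hr
Time remaining = 47.42923 mL ÷ 57.51438 mL/hr = 0.8246499 hr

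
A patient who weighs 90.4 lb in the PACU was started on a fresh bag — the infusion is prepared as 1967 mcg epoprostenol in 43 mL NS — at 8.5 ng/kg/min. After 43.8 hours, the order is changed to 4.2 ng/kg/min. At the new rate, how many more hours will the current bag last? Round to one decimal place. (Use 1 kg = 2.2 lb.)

101.3 hours

Initial rate:
Weight = 90.4 lb ÷ 2.2 lb/kg = 41.09091 kg
Dose = 8.5 ng/kg/min × 41.09091 kg = 349.2727 ng/min
349.2727 ng/min × 60 min/hr = 20956.36 ng/hr
Concentration = 1967 mcg ÷ 43 mL = 45.74419 mcg/mL = 45744.19 ng/mL
Rate = 20956.36 ng/hr ÷ 45744.19 ng/mL = 0.4581208 mL/hr
Volume infused so far = 0.4581208 mL/hr × 43.8 hr = 20.06569 mL
Volume remaining = 43 − 20.06569 = 22.93431 mL
New rate:
Dose = 4.2 ng/kg/min × 41.09091 kg = 172.5818 ng/min
172.5818 ng/min × 60 min/hr = 10354.91 ng/hr
Rate = 10354.91 ng/hr ÷ 45744.19 ng/mL = 0.2263656 mL/hr
Time remaining = 22.93431 mL ÷ 0.2263656 mL/hr = 101.3154 hr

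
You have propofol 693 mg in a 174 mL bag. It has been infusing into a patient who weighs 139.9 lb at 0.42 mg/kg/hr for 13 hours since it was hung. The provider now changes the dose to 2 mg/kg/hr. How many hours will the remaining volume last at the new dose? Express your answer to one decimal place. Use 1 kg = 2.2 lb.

Initial rate:
Weight = 139.9 lb ÷ 2.2 lb/kg = 63.59091 kg
Dose = 0.42 mg/kg/hr × 63.59091 kg = 26.70818 mg/hr
Concentration = 693 mg ÷ 174 mL = 3.982759 mg/mL
Rate = 26.70818 mg/hr ÷ 3.982759 mg/mL = 6.70595 mL/hr
Volume infused so far = 6.70595 mL/hr × 13 hr = 87.17736 mL
Volume remaining = 174 − 87.17736 = 86.82264 mL
New rate:
Dose = 2 mg/kg/hr × 63.59091 kg = 127.1818 mg/hr
Rate = 127.1818 mg/hr ÷ 3.982759 mg/mL = 31.9331 mL/hr
Time remaining = 86.82264 mL ÷ 31.9331 mL/hr = 2.718892 hr

2.7 hours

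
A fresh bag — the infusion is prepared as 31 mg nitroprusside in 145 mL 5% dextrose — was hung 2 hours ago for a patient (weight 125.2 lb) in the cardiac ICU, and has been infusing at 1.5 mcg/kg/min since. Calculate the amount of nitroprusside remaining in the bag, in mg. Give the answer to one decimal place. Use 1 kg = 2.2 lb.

Weight = 125.2 lb ÷ 2.2 lb/kg = 56.90909 kg
Dose = 1.5 mcg/kg/min × 56.90909 kg = 85.36364 mcg/min
85.36364 mcg/min × 60 min/hr = 5121.818 mcg/hr
Concentration = 31 mg ÷ 145 mL = 0.2137931 mg/mL = 213.7931 mcg/mL
Rate = 5121.818 mcg/hr ÷ 213.7931 mcg/mL = 23.95689 mL/hr
Volume infused = 23.95689 mL/hr × 2 hr = 47.91378 mL
Volume remaining = 145 − 47.91378 = 97.08622 mL
Drug remaining = 97.08622 mL × 213.7931 mcg/mL = 20756.36 mcg = 20.75636 mg

20.8 mg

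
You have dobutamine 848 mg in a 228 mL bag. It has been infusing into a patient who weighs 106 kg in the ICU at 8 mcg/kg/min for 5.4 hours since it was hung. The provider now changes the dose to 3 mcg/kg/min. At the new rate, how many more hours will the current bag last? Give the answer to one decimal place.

Initial rate:
Dose = 8 mcg/kg/min × 106 kg = 848 mcg/min
848 mcg/min × 60 min/hr = 50880 mcg/hr
Concentration = 848 mg ÷ 228 mL = 3.719298 mg/mL = 3719.298 mcg/mL
Rate = 50880 mcg/hr ÷ 3719.298 mcg/mL = 13.68 mL/hr
Volume infused so far = 13.68 mL/hr × 5.4 hr = 73.872 mL
Volume remaining = 228 − 73.872 = 154.128 mL
New rate:
Dose = 3 mcg/kg/min × 106 kg = 318 mcg/min
318 mcg/min × 60 min/hr = 19080 mcg/hr
Rate = 19080 mcg/hr ÷ 3719.298 mcg/mL = 5.13 mL/hr
Time remaining = 154.128 mL ÷ 5.13 mL/hr = 30.04444 hr

30.0 hours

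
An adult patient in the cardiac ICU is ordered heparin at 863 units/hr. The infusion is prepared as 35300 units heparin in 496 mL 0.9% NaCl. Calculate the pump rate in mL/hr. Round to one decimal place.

Concentration = 35300 units ÷ 496 mL = 71.16935 units/mL
Rate = 863 units/hr ÷ 71.16935 units/mL = 12.12601 mL/hr

12.1 mL/hr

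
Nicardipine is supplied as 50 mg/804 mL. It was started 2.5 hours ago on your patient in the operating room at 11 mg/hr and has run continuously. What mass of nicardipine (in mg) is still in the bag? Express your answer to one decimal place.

22.5 mg

Concentration = 50 mg ÷ 804 mL = 0.06218905 mg/mL
Rate = 11 mg/hr ÷ 0.06218905 mg/mL = 176.88 mL/hr
Volume infused = 176.88 mL/hr × 2.5 hr = 442.2 mL
Volume remaining = 804 − 442.2 = 361.8 mL
Drug remaining = 361.8 mL × 0.06218905 mg/mL = 22.5 mg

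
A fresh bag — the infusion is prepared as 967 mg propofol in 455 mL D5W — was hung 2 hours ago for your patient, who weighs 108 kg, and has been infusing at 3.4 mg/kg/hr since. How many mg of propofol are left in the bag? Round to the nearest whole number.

233 mg

Dose = 3.4 mg/kg/hr × 108 kg = 367.2 mg/hr
Concentration = 967 mg ÷ 455 mL = 2.125275 mg/mL
Rate = 367.2 mg/hr ÷ 2.125275 mg/mL = 172.7777 mL/hr
Volume infused = 172.7777 mL/hr × 2 hr = 345.5553 mL
Volume remaining = 455 − 345.5553 = 109.4447 mL
Drug remaining = 109.4447 mL × 2.125275 mg/mL = 232.6 mg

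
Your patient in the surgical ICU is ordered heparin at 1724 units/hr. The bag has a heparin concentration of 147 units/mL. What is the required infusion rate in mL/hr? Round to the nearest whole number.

12 mL/hr

Rate = 1724 units/hr ÷ 147 units/mL = 11.72789 mL/hr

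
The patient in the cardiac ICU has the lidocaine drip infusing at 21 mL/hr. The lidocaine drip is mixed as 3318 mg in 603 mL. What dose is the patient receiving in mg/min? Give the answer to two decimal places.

1.93 mg/min

Concentration = 3318 mg ÷ 603 mL = 5.502488 mg/mL
Drug rate = 21 mL/hr × 5.502488 mg/mL = 115.5522 mg/hr
115.5522 mg/hr ÷ 60 min/hr = 1.925871 mg/min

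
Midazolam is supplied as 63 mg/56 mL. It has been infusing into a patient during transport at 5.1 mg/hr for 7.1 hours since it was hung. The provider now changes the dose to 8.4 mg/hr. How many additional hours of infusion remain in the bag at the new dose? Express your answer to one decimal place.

3.2 hours

Initial rate:
Concentration = 63 mg ÷ 56 mL = 1.125 mg/mL
Rate = 5.1 mg/hr ÷ 1.125 mg/mL = 4.533333 mL/hr
Volume infused so far = 4.533333 mL/hr × 7.1 hr = 32.18667 mL
Volume remaining = 56 − 32.18667 = 23.81333 mL
New rate:
Rate = 8.4 mg/hr ÷ 1.125 mg/mL = 7.466667 mL/hr
Time remaining = 23.81333 mL ÷ 7.466667 mL/hr = 3.189286 hr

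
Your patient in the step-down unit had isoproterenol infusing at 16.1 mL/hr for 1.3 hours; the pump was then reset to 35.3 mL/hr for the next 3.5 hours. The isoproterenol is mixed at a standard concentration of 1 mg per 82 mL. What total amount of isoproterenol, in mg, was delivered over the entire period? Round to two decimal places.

1.76 mg

Concentration = 1 mg ÷ 82 mL = 0.01219512 mg/mL
Stage 1: 16.1 mL/hr × 1.3 hr = 20.93 mL → 20.93 mL × 0.01219512 mg/mL = 0.2552439 mg
Stage 2: 35.3 mL/hr × 3.5 hr = 123.55 mL → 123.55 mL × 0.01219512 mg/mL = 1.506707 mg
Total = 0.2552439 + 1.506707 = 1.761951 mg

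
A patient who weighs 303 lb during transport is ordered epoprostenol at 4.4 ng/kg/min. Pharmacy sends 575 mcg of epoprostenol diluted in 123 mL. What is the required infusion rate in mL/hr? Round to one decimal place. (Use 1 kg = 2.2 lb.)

Weight = 303 lb ÷ 2.2 lb/kg = 137.7273 kg
Dose = 4.4 ng/kg/min × 137.7273 kg = 606 ng/min
606 ng/min × 60 min/hr = 36360 ng/hr
Concentration = 575 mcg ÷ 123 mL = 4.674797 mcg/mL = 4674.797 ng/mL
Rate = 36360 ng/hr ÷ 4674.797 ng/mL = 7.777878 mL/hr

7.8 mL/hr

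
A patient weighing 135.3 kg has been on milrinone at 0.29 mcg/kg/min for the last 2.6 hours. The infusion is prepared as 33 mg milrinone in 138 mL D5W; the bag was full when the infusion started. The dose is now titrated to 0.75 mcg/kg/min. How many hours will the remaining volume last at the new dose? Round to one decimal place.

4.4 hours

Initial rate:
Dose = 0.29 mcg/kg/min × 135.3 kg = 39.237 mcg/min
39.237 mcg/min × 60 min/hr = 2354.22 mcg/hr
Concentration = 33 mg ÷ 138 mL = 0.2391304 mg/mL = 239.1304 mcg/mL
Rate = 2354.22 mcg/hr ÷ 239.1304 mcg/mL = 9.84492 mL/hr
Volume infused so far = 9.84492 mL/hr × 2.6 hr = 25.59679 mL
Volume remaining = 138 − 25.59679 = 112.4032 mL
New rate:
Dose = 0.75 mcg/kg/min × 135.3 kg = 101.475 mcg/min
101.475 mcg/min × 60 min/hr = 6088.5 mcg/hr
Rate = 6088.5 mcg/hr ÷ 239.1304 mcg/mL = 25.461 mL/hr
Time remaining = 112.4032 mL ÷ 25.461 mL/hr = 4.414721 hr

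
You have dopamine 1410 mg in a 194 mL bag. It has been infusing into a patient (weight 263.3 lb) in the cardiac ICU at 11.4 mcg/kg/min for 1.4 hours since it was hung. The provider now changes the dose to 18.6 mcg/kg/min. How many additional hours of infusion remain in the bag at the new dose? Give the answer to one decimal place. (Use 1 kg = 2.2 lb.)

9.7 hours

Initial rate:
Weight = 263.3 lb ÷ 2.2 lb/kg = 119.6818 kg
Dose = 11.4 mcg/kg/min × 119.6818 kg = 1364.373 mcg/min
1364.373 mcg/min × 60 min/hr = 81862.36 mcg/hr
Concentration = 1410 mg ÷ 194 mL = 7.268041 mg/mL = 7268.041 mcg/mL
Rate = 81862.36 mcg/hr ÷ 7268.041 mcg/mL = 11.26333 mL/hr
Volume infused so far = 11.26333 mL/hr × 1.4 hr = 15.76867 mL
Volume remaining = 194 − 15.76867 = 178.2313 mL
New rate:
Dose = 18.6 mcg/kg/min × 119.6818 kg = 2226.082 mcg/min
2226.082 mcg/min × 60 min/hr = 133564.9 mcg/hr
Rate = 133564.9 mcg/hr ÷ 7268.041 mcg/mL = 18.37702 mL/hr
Time remaining = 178.2313 mL ÷ 18.37702 mL/hr = 9.6986 hr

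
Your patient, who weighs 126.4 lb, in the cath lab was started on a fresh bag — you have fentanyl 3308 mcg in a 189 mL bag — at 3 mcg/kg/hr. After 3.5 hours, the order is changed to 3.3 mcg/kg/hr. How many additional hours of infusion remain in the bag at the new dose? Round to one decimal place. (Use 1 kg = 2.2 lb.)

Initial rate:
Weight = 126.4 lb ÷ 2.2 lb/kg = 57.45455 kg
Dose = 3 mcg/kg/hr × 57.45455 kg = 172.3636 mcg/hr
Concentration = 3308 mcg ÷ 189 mL = 17.50265 mcg/mL
Rate = 172.3636 mcg/hr ÷ 17.50265 mcg/mL = 9.847862 mL/hr
Volume infused so far = 9.847862 mL/hr × 3.5 hr = 34.46752 mL
Volume remaining = 189 − 34.46752 = 154.5325 mL
New rate:
Dose = 3.3 mcg/kg/hr × 57.45455 kg = 189.6 mcg/hr
Rate = 189.6 mcg/hr ÷ 17.50265 mcg/mL = 10.83265 mL/hr
Time remaining = 154.5325 mL ÷ 10.83265 mL/hr = 14.26544 hr

14.3 hours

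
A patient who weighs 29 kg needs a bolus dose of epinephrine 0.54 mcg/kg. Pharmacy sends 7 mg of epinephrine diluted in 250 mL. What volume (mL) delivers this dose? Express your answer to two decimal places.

Dose = 0.54 mcg/kg × 29 kg = 15.66 mcg
Concentration = 7 mg ÷ 250 mL = 0.028 mg/mL = 28 mcg/mL
Volume = 15.66 mcg ÷ 28 mcg/mL = 0.5592857 mL

0.56 mL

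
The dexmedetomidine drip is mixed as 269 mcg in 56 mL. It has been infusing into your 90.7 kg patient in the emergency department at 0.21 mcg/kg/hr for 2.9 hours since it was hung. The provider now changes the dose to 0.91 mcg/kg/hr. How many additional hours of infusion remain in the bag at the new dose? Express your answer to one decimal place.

Initial rate:
Dose = 0.21 mcg/kg/hr × 90.7 kg = 19.047 mcg/hr
Concentration = 269 mcg ÷ 56 mL = 4.803571 mcg/mL
Rate = 19.047 mcg/hr ÷ 4.803571 mcg/mL = 3.965175 mL/hr
Volume infused so far = 3.965175 mL/hr × 2.9 hr = 11.49901 mL
Volume remaining = 56 − 11.49901 = 44.50099 mL
New rate:
Dose = 0.91 mcg/kg/hr × 90.7 kg = 82.537 mcg/hr
Rate = 82.537 mcg/hr ÷ 4.803571 mcg/mL = 17.18242 mL/hr
Time remaining = 44.50099 mL ÷ 17.18242 mL/hr = 2.589914 hr

2.6 hours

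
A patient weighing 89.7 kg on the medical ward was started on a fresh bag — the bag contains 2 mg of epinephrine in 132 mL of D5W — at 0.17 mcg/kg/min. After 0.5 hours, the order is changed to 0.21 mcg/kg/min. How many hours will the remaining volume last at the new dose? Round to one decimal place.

1.4 hours

Initial rate:
Dose = 0.17 mcg/kg/min × 89.7 kg = 15.249 mcg/min
15.249 mcg/min × 60 min/hr = 914.94 mcg/hr
Concentration = 2 mg ÷ 132 mL = 0.01515152 mg/mL = 15.15152 mcg/mL
Rate = 914.94 mcg/hr ÷ 15.15152 mcg/mL = 60.38604 mL/hr
Volume infused so far = 60.38604 mL/hr × 0.5 hr = 30.19302 mL
Volume remaining = 132 − 30.19302 = 101.807 mL
New rate:
Dose = 0.21 mcg/kg/min × 89.7 kg = 18.837 mcg/min
18.837 mcg/min × 60 min/hr = 1130.22 mcg/hr
Rate = 1130.22 mcg/hr ÷ 15.15152 mcg/mL = 74.59452 mL/hr
Time remaining = 101.807 mL ÷ 74.59452 mL/hr = 1.364805 hr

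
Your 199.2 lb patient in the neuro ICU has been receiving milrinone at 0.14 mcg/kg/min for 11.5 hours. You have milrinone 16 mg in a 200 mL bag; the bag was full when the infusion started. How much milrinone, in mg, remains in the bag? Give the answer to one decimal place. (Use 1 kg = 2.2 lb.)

7.3 mg

Weight = 199.2 lb ÷ 2.2 lb/kg = 90.54545 kg
Dose = 0.14 mcg/kg/min × 90.54545 kg = 12.67636 mcg/min
12.67636 mcg/min × 60 min/hr = 760.5818 mcg/hr
Concentration = 16 mg ÷ 200 mL = 0.08 mg/mL = 80 mcg/mL
Rate = 760.5818 mcg/hr ÷ 80 mcg/mL = 9.507273 mL/hr
Volume infused = 9.507273 mL/hr × 11.5 hr = 109.3336 mL
Volume remaining = 200 − 109.3336 = 90.66636 mL
Drug remaining = 90.66636 mL × 80 mcg/mL = 7253.309 mcg = 7.253309 mg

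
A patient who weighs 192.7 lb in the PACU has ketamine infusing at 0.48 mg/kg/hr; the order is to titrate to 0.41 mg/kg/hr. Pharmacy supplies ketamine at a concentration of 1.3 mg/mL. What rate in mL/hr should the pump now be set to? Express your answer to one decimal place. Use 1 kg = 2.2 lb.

27.6 mL/hr

Weight = 192.7 lb ÷ 2.2 lb/kg = 87.59091 kg
Dose = 0.41 mg/kg/hr × 87.59091 kg = 35.91227 mg/hr
Rate = 35.91227 mg/hr ÷ 1.3 mg/mL = 27.62483 mL/hr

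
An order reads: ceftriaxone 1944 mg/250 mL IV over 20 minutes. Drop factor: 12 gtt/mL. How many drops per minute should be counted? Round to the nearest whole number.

150 gtt/min

250 mL ÷ (20 min) = 12.5 mL/min
12.5 mL/min × 12 gtt/mL = 150 gtt/min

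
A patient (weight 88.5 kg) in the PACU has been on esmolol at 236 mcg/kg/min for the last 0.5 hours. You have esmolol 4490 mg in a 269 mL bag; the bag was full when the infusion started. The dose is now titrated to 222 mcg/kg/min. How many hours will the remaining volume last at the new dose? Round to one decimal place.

3.3 hours

Initial rate:
Dose = 236 mcg/kg/min × 88.5 kg = 20886 mcg/min
20886 mcg/min × 60 min/hr = 1253160 mcg/hr
Concentration = 4490 mg ÷ 269 mL = 16.69145 mg/mL = 16691.45 mcg/mL
Rate = 1253160 mcg/hr ÷ 16691.45 mcg/mL = 75.07796 mL/hr
Volume infused so far = 75.07796 mL/hr × 0.5 hr = 37.53898 mL
Volume remaining = 269 − 37.53898 = 231.461 mL
New rate:
Dose = 222 mcg/kg/min × 88.5 kg = 19647 mcg/min
19647 mcg/min × 60 min/hr = 1178820 mcg/hr
Rate = 1178820 mcg/hr ÷ 16691.45 mcg/mL = 70.62418 mL/hr
Time remaining = 231.461 mL ÷ 70.62418 mL/hr = 3.277362 hr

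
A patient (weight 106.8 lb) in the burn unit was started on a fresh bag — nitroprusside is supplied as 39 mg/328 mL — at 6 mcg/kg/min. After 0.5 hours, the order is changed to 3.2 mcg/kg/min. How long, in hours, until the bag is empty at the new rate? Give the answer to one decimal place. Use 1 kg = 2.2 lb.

3.2 hours

Initial rate:
Weight = 106.8 lb ÷ 2.2 lb/kg = 48.54545 kg
Dose = 6 mcg/kg/min × 48.54545 kg = 291.2727 mcg/min
291.2727 mcg/min × 60 min/hr = 17476.36 mcg/hr
Concentration = 39 mg ÷ 328 mL = 0.1189024 mg/mL = 118.9024 mcg/mL
Rate = 17476.36 mcg/hr ÷ 118.9024 mcg/mL = 146.9807 mL/hr
Volume infused so far = 146.9807 mL/hr × 0.5 hr = 73.49035 mL
Volume remaining = 328 − 73.49035 = 254.5097 mL
New rate:
Dose = 3.2 mcg/kg/min × 48.54545 kg = 155.3455 mcg/min
155.3455 mcg/min × 60 min/hr = 9320.727 mcg/hr
Rate = 9320.727 mcg/hr ÷ 118.9024 mcg/mL = 78.38971 mL/hr
Time remaining = 254.5097 mL ÷ 78.38971 mL/hr = 3.246723 hr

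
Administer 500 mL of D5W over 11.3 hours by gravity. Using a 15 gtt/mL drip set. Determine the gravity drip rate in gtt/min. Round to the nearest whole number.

500 mL ÷ (11.3 hr × 60 = 678 min) = 0.7374631 mL/min
0.7374631 mL/min × 15 gtt/mL = 11.06195 gtt/min

11 gtt/min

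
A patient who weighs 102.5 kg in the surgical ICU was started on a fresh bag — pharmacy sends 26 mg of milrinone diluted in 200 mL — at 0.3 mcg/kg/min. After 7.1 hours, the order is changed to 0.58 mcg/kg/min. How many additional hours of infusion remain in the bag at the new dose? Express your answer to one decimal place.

3.6 hours

Initial rate:
Dose = 0.3 mcg/kg/min × 102.5 kg = 30.75 mcg/min
30.75 mcg/min × 60 min/hr = 1845 mcg/hr
Concentration = 26 mg ÷ 200 mL = 0.13 mg/mL = 130 mcg/mL
Rate = 1845 mcg/hr ÷ 130 mcg/mL = 14.19231 mL/hr
Volume infused so far = 14.19231 mL/hr × 7.1 hr = 100.7654 mL
Volume remaining = 200 − 100.7654 = 99.23462 mL
New rate:
Dose = 0.58 mcg/kg/min × 102.5 kg = 59.45 mcg/min
59.45 mcg/min × 60 min/hr = 3567 mcg/hr
Rate = 3567 mcg/hr ÷ 130 mcg/mL = 27.43846 mL/hr
Time remaining = 99.23462 mL ÷ 27.43846 mL/hr = 3.616625 hr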